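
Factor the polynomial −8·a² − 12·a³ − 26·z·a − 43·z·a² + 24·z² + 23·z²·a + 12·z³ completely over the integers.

(3·z − 4·a)·(z + 3·a + 2)·(4·z + a)

Group: 3·z·(4·z² + 13·z·a + 8·z + 3·a² + 2·a) − 4·a·(4·z² + 13·z·a + 8·z + 3·a² + 2·a); both groups contain (4·z² + 13·z·a + 8·z + 3·a² + 2·a), so (3·z − 4·a) is a factor with cofactor 4·z² + 13·z·a + 8·z + 3·a² + 2·a.
The cofactor groups again: 4·z² + 13·z·a + 8·z + 3·a² + 2·a = z·(4·z + a) + (3·a + 2)·(4·z + a); both groups contain (4·z + a), giving (z + 3·a + 2)·(4·z + a).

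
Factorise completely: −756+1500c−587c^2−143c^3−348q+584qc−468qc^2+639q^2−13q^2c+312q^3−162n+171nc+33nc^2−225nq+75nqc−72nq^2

−(8q−11c+9)(3n−13q−13c+14)(3q+c+6)

Group: 3n(−24q^2+25qc−75q+11c^2+57c−54) + (−13q−13c+14)(−24q^2+25qc−75q+11c^2+57c−54); both groups contain (−24q^2+25qc−75q+11c^2+57c−54), so (3n−13q−13c+14) is a factor with cofactor −24q^2+25qc−75q+11c^2+57c−54.
The cofactor groups again: −24q^2+25qc−75q+11c^2+57c−54 = −8q(3q+c+6) + (11c−9)(3q+c+6); both groups contain (3q+c+6), giving −(8q−11c+9)(3q+c+6).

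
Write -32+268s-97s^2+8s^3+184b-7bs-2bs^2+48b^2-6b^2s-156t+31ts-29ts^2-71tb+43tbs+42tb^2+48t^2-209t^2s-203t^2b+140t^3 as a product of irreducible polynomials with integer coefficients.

Group: 7t(20t^2-29tb-27ts-16t+6b^2+2bs+23b-8s^2+33s-4) + (-s+8)(20t^2-29tb-27ts-16t+6b^2+2bs+23b-8s^2+33s-4); both groups contain (20t^2-29tb-27ts-16t+6b^2+2bs+23b-8s^2+33s-4), so (7t-s+8) is a factor with cofactor 20t^2-29tb-27ts-16t+6b^2+2bs+23b-8s^2+33s-4.
The cofactor groups again: 20t^2-29tb-27ts-16t+6b^2+2bs+23b-8s^2+33s-4 = 4t(5t-6b-8s+1) + (-b+s-4)(5t-6b-8s+1); both groups contain (5t-6b-8s+1), giving (4t-b+s-4)(5t-6b-8s+1).

(5t-6b-8s+1)(4t-b+s-4)(7t-s+8)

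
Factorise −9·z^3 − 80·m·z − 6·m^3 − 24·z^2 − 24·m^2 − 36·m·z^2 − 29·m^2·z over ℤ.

−(2·m + 3·z + 8)·(3·m + z)·(m + 3·z)

Group: 3·m·(−2·m^2 − 9·m·z − 8·m − 9·z^2 − 24·z) + z·(−2·m^2 − 9·m·z − 8·m − 9·z^2 − 24·z); both groups contain (−2·m^2 − 9·m·z − 8·m − 9·z^2 − 24·z), so (3·m + z) is a factor with cofactor −2·m^2 − 9·m·z − 8·m − 9·z^2 − 24·z.
The cofactor groups again: −2·m^2 − 9·m·z − 8·m − 9·z^2 − 24·z = −2·m·(m + 3·z) + (−3·z − 8)·(m + 3·z); both groups contain (m + 3·z), giving −(2·m + 3·z + 8)·(m + 3·z).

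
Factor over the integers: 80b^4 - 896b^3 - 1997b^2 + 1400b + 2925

Testing divisors of the constant over divisors of the leading coefficient, b = -5/4 is a root, giving the factor (4b + 5) and quotient 20b^3 - 249b^2 - 188b + 585.
Then b = -9/5 is a root, so (5b + 9) is a factor; dividing leaves 4b^2 - 57b + 65.
The remaining quadratic factors as (4b - 5)(b - 13).

(4b + 5)(4b - 5)(5b + 9)(b - 13)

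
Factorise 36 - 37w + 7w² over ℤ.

Need a pair with product 7·36 = 252 and sum -37: that's -28 and -9.
Split the middle term: 7w² - 28w - 9w + 36 = 7w(w - 4) - 9(w - 4).

(7w - 9)(w - 4)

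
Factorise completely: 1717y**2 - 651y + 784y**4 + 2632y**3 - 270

Among the possible rational roots, y = -5/4 is a root, so (4y + 5) is a factor; dividing leaves 196y**3 + 413y**2 - 87y - 54.
Next, y = 3/7 is a root, giving the factor (7y - 3) and quotient 28y**2 + 71y + 18.
The remaining quadratic factors as (4y + 9)(7y + 2).

(4y + 5)(4y + 9)(7y + 2)(7y - 3)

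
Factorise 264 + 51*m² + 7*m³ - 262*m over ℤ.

By the rational root theorem, m = -11 is a root, giving the factor (m + 11) and quotient 7*m² - 26*m + 24.
The remaining quadratic factors as (m - 2)(7*m - 12).

(7*m - 12)*(m + 11)*(m - 2)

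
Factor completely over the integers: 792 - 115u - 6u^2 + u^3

(u + 11)(u - 8)(u - 9)

Testing divisors of the constant over divisors of the leading coefficient, u = 9 is a root, so (u - 9) is a factor; dividing leaves u^2 + 3u - 88.
The remaining quadratic factors as (u + 11)(u - 8).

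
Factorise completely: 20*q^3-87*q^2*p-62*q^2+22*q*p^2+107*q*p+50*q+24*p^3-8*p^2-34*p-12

(4*q-3*p-2)*(q-4*p-2)*(5*q+2*p-3)

Group: q*(20*q^2-7*q*p-22*q-6*p^2+5*p+6) + (-4*p-2)*(20*q^2-7*q*p-22*q-6*p^2+5*p+6); both groups contain (20*q^2-7*q*p-22*q-6*p^2+5*p+6), so (q-4*p-2) is a factor with cofactor 20*q^2-7*q*p-22*q-6*p^2+5*p+6.
The cofactor groups again: 20*q^2-7*q*p-22*q-6*p^2+5*p+6 = 5*q*(4*q-3*p-2) + (2*p-3)*(4*q-3*p-2); both groups contain (4*q-3*p-2), giving (5*q+2*p-3)*(4*q-3*p-2).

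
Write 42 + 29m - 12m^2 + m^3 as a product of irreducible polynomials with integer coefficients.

(m + 1)(m - 6)(m - 7)

Trying the rational-root candidates, m = 7 is a root, giving the factor (m - 7) and quotient m^2 - 5m - 6.
The remaining quadratic factors as (m + 1)(m - 6).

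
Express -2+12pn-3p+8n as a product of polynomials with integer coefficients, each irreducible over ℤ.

(3p+2)(4n-1)

Group as (12pn-3p) + (8n-2) = 3p(4n-1) + 2(4n-1).
Both groups share the factor (4n-1).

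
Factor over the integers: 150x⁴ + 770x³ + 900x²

Pull out the common factor 10x², then factor the remaining trinomial.

10x²(3x + 10)(5x + 9)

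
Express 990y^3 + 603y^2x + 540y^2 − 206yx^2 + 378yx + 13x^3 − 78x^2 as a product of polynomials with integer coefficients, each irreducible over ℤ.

Group: 15y(66y^2 − 17yx + 36y + x^2 − 6x) + 13x(66y^2 − 17yx + 36y + x^2 − 6x); both groups contain (66y^2 − 17yx + 36y + x^2 − 6x), so (15y + 13x) is a factor with cofactor 66y^2 − 17yx + 36y + x^2 − 6x.
The cofactor groups again: 66y^2 − 17yx + 36y + x^2 − 6x = 6y(11y − x + 6) − x(11y − x + 6); both groups contain (11y − x + 6), giving (6y − x)(11y − x + 6).

(11y − x + 6)(6y − x)(15y + 13x)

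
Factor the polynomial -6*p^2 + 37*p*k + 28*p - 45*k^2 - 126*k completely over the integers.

Group: -3*p*(2*p - 9*k) + (5*k + 14)*(2*p - 9*k); both groups contain (2*p - 9*k).

-(3*p - 5*k - 14)*(2*p - 9*k)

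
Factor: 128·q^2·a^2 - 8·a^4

8·a^2·(4·q - a)·(4·q + a)

Pull out the common factor 8·a^2; 16·q^2 - a^2 is a difference of squares.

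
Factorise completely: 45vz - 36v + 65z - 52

Group as (45vz - 36v) + (65z - 52) = 9v(5z - 4) + 13(5z - 4).
Both groups share the factor (5z - 4).

(5z - 4)(9v + 13)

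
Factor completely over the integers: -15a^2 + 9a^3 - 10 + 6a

Group as (9a^3 + 6a) + (-15a^2 - 10) = 3a(3a^2 + 2) - 5(3a^2 + 2).
Both groups share the factor (3a^2 + 2).

(3a - 5)(3a^2 + 2)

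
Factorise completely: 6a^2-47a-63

(6a+7)(a-9)

Need a pair with product 6·(-63) = -378 and sum -47: that's -54 and 7.
Split the middle term: 6a^2-54a + 7a-63 = 6a(a-9) + 7(a-9).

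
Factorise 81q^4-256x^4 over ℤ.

(3q+4x)(3q-4x)(9q^2+16x^2)

Difference of squares twice: with A = 3q and B = 4x, A⁴ − B⁴ = (A² − B²)(A² + B²), and A² − B² factors again.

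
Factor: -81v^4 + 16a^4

(2a + 3v)(2a - 3v)(4a^2 + 9v^2)

Write as (4a^2)² − (9v^2)², then factor 4a^2 - 9v^2 once more.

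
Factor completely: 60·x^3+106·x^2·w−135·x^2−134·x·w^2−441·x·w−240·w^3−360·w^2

(4·x−6·w−9)·(3·x+5·w)·(5·x+8·w)

Group: 5·x·(12·x^2+2·x·w−27·x−30·w^2−45·w) + 8·w·(12·x^2+2·x·w−27·x−30·w^2−45·w); both groups contain (12·x^2+2·x·w−27·x−30·w^2−45·w), so (5·x+8·w) is a factor with cofactor 12·x^2+2·x·w−27·x−30·w^2−45·w.
The cofactor groups again: 12·x^2+2·x·w−27·x−30·w^2−45·w = 4·x·(3·x+5·w) + (−6·w−9)·(3·x+5·w); both groups contain (3·x+5·w), giving (4·x−6·w−9)·(3·x+5·w).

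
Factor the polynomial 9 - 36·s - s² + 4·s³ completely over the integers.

(4·s - 1)·(s + 3)·(s - 3)

By the rational root theorem, s = 1/4 is a root, so (4·s - 1) is a factor; dividing leaves s² - 9.
The remaining quadratic factors as (s - 3)(s + 3).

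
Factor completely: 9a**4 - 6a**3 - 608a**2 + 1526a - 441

(3a - 1)(3a - 7)(a + 9)(a - 7)

Among the possible rational roots, a = -9 is a root, giving the factor (a + 9) and quotient 9a**3 - 87a**2 + 175a - 49.
Continuing, a = 7/3 is a root, so (3a - 7) divides it; the quotient is 3a**2 - 22a + 7.
The remaining quadratic factors as (a - 7)(3a - 1).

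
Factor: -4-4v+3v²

(3v+2)(v-2)

Need a pair with product 3·(-4) = -12 and sum -4: that's -6 and 2.
Split the middle term: 3v²-6v + 2v-4 = 3v(v-2) + 2(v-2).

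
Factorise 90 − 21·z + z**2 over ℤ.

Two integers with product 90 and sum −21 are −6 and −15.

(z − 15)·(z − 6)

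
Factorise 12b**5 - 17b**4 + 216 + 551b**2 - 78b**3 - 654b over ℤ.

(3b - 2)(4b - 3)(b + 4)(b**2 - 4b + 9)

Among the possible rational roots, b = -4 is a root, giving the factor (b + 4) and quotient 12b**4 - 65b**3 + 182b**2 - 177b + 54.
Then b = 3/4 is a root, so (4b - 3) is a factor; dividing leaves 3b**3 - 14b**2 + 35b - 18.
Continuing, b = 2/3 is a root, so (3b - 2) is a factor; dividing leaves b**2 - 4b + 9.
The quadratic b**2 - 4b + 9 has discriminant -20 < 0 and is irreducible over ℤ.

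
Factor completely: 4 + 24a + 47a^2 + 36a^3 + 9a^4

Among the possible rational roots, a = −1 is a root, so (a + 1) divides it; the quotient is 9a^3 + 27a^2 + 20a + 4.
Then a = −2 is a root, so (a + 2) divides it; the quotient is 9a^2 + 9a + 2.
The remaining quadratic factors as (3a + 2)(3a + 1).

(3a + 1)(3a + 2)(a + 1)(a + 2)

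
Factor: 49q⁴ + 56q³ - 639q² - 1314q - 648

Testing divisors of the constant over divisors of the leading coefficient, q = -3 is a root, so (q + 3) divides it; the quotient is 49q³ - 91q² - 366q - 216.
Then q = -9/7 is a root, giving the factor (7q + 9) and quotient 7q² - 22q - 24.
The remaining quadratic factors as (7q + 6)(q - 4).

(7q + 6)(7q + 9)(q + 3)(q - 4)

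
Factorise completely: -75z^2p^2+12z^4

Every term has a factor of 3z^2. Then 4z^2-25p^2 = (2z)² − (5p)².

3z^2(2z-5p)(2z+5p)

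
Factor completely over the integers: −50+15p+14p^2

Need a pair with product 14·(−50) = −700 and sum 15: that's 35 and −20.
Split the middle term: 14p^2+35p − 20p−50 = 7p(2p+5) − 10(2p+5).

(2p+5)(7p−10)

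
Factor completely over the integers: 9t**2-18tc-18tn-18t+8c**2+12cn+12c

Group: 3t(3t-4c-6n-6) - 2c(3t-4c-6n-6); both groups contain (3t-4c-6n-6).

(3t-2c)(3t-4c-6n-6)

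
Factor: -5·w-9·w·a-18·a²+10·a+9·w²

Group: w·(9·w+9·a-5) - 2·a·(9·w+9·a-5); both groups contain (9·w+9·a-5).

(w-2·a)·(9·w+9·a-5)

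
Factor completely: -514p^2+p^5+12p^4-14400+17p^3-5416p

(p+4)(p+9)(p-8)(p^2+7p+50)

Trying the rational-root candidates, p = -9 is a root, so (p+9) is a factor; dividing leaves p^4+3p^3-10p^2-424p-1600.
Next, p = -4 is a root, so (p+4) is a factor; dividing leaves p^3-p^2-6p-400.
Next, p = 8 is a root, so (p-8) is a factor; dividing leaves p^2+7p+50.
The quadratic p^2+7p+50 has discriminant -151 < 0 and is irreducible over ℤ.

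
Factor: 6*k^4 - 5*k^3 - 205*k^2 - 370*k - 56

(6*k + 1)*(k + 2)*(k + 4)*(k - 7)

Among the possible rational roots, k = 7 is a root, so (k - 7) divides it; the quotient is 6*k^3 + 37*k^2 + 54*k + 8.
Next, k = -2 is a root, so (k + 2) divides it; the quotient is 6*k^2 + 25*k + 4.
The remaining quadratic factors as (k + 4)(6*k + 1).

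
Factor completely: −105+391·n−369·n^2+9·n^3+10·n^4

(2·n−1)·(5·n−3)·(n+7)·(n−5)

Trying the rational-root candidates, n = 1/2 is a root, so (2·n−1) divides it; the quotient is 5·n^3+7·n^2−181·n+105.
Continuing, n = −7 is a root, giving the factor (n+7) and quotient 5·n^2−28·n+15.
The remaining quadratic factors as (5·n−3)(n−5).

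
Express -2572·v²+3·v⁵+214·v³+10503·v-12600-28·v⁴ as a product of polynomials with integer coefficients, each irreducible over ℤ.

(3·v-7)·(v-3)·(v-8)·(v²+4·v+75)

Among the possible rational roots, v = 8 is a root, so (v-8) is a factor; dividing leaves 3·v⁴-4·v³+182·v²-1116·v+1575.
Next, v = 3 is a root, so (v-3) is a factor; dividing leaves 3·v³+5·v²+197·v-525.
Continuing, v = 7/3 is a root, so (3·v-7) divides it; the quotient is v²+4·v+75.
The quadratic v²+4·v+75 has discriminant -284 < 0 and is irreducible over ℤ.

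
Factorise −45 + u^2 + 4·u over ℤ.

Two integers with product −45 and sum 4 are −5 and 9.

(u + 9)·(u − 5)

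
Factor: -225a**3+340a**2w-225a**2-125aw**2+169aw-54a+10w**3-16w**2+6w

Group: 9a(-25a**2+35aw-25a-10w**2+16w-6) - w(-25a**2+35aw-25a-10w**2+16w-6); both groups contain (-25a**2+35aw-25a-10w**2+16w-6), so (9a-w) is a factor with cofactor -25a**2+35aw-25a-10w**2+16w-6.
The cofactor groups again: -25a**2+35aw-25a-10w**2+16w-6 = -5a(5a-5w+3) + (2w-2)(5a-5w+3); both groups contain (5a-5w+3), giving -(5a-2w+2)(5a-5w+3).

-(5a-2w+2)(5a-5w+3)(9a-w)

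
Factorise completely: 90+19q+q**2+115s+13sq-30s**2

-(2s-q-9)(15s+q+10)

Group: -15s(2s-q-9) + (-q-10)(2s-q-9); both groups contain (2s-q-9).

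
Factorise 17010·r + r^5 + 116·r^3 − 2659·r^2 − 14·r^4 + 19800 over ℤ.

(r + 1)·(r − 10)·(r − 12)·(r^2 + 7·r + 165)

By the rational root theorem, r = 10 is a root, giving the factor (r − 10) and quotient r^4 − 4·r^3 + 76·r^2 − 1899·r − 1980.
Then r = 12 is a root, so (r − 12) divides it; the quotient is r^3 + 8·r^2 + 172·r + 165.
Next, r = −1 is a root, so (r + 1) is a factor; dividing leaves r^2 + 7·r + 165.
The quadratic r^2 + 7·r + 165 has discriminant −611 < 0 and is irreducible over ℤ.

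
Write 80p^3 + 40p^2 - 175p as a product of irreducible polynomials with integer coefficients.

Pull out the common factor 5p, then factor the remaining trinomial.

5p(4p + 7)(4p - 5)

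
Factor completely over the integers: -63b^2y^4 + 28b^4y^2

7b^2y^2(2b + 3y)(2b - 3y)

Every term has a factor of 7b^2y^2. Then 4b^2 - 9y^2 = (2b)² − (3y)².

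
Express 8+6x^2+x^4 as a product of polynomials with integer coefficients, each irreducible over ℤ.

(x^2+2)(x^2+4)

Substitute u = x^2 to get a quadratic in u, then factor.
x^2+4 is irreducible over ℤ (sum of squares).
x^2+2 is irreducible over ℤ (always positive, so no real roots).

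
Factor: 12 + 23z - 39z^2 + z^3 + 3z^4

(3z + 1)(z + 4)(z - 1)(z - 3)

Testing divisors of the constant over divisors of the leading coefficient, z = -1/3 is a root, giving the factor (3z + 1) and quotient z^3 - 13z + 12.
Next, z = -4 is a root, so (z + 4) is a factor; dividing leaves z^2 - 4z + 3.
The remaining quadratic factors as (z - 3)(z - 1).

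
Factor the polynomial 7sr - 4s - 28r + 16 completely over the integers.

(7r - 4)(s - 4)

Group as (7sr - 4s) + (-28r + 16) = s(7r - 4) - 4(7r - 4).
Both groups share the factor (7r - 4).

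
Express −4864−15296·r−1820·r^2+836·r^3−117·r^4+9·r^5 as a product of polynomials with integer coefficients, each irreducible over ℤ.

(3·r+1)·(3·r+8)·(r−8)·(r^2−8·r+76)

Among the possible rational roots, r = 8 is a root, giving the factor (r−8) and quotient 9·r^4−45·r^3+476·r^2+1988·r+608.
Continuing, r = −8/3 is a root, giving the factor (3·r+8) and quotient 3·r^3−23·r^2+220·r+76.
Next, r = −1/3 is a root, so (3·r+1) divides it; the quotient is r^2−8·r+76.
The quadratic r^2−8·r+76 has discriminant −240 < 0 and is irreducible over ℤ.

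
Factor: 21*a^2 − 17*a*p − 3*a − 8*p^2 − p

(3*a + p)*(7*a − 8*p − 1)

Group: 3*a*(7*a − 8*p − 1) + p*(7*a − 8*p − 1); both groups contain (7*a − 8*p − 1).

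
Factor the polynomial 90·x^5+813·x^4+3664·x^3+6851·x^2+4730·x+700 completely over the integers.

By the rational root theorem, x = -1/5 is a root, so (5·x+1) is a factor; dividing leaves 18·x^4+159·x^3+701·x^2+1230·x+700.
Next, x = -5/3 is a root, giving the factor (3·x+5) and quotient 6·x^3+43·x^2+162·x+140.
Next, x = -7/6 is a root, giving the factor (6·x+7) and quotient x^2+6·x+20.
The quadratic x^2+6·x+20 has discriminant -44 < 0 and is irreducible over ℤ.

(3·x+5)·(5·x+1)·(6·x+7)·(x^2+6·x+20)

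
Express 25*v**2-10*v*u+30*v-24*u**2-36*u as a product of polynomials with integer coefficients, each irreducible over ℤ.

Group: 5*v*(5*v-6*u) + (4*u+6)*(5*v-6*u); both groups contain (5*v-6*u).

(5*v-6*u)*(5*v+4*u+6)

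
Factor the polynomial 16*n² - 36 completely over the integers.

4*(2*n + 3)*(2*n - 3)

Every term has a factor of 4. Then 4*n² - 9 = (2*n)² − (3)².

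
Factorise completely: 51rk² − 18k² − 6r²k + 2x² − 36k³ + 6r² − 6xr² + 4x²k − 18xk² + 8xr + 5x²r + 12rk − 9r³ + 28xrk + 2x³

(x + 3r − 3k)(x + r + 3k)(2x − 3r + 4k + 2)

Group: x(2x² − xr + 10xk + 2x − 3r² − 5rk + 2r + 12k² + 6k) + (3r − 3k)(2x² − xr + 10xk + 2x − 3r² − 5rk + 2r + 12k² + 6k); both groups contain (2x² − xr + 10xk + 2x − 3r² − 5rk + 2r + 12k² + 6k), so (x + 3r − 3k) is a factor with cofactor 2x² − xr + 10xk + 2x − 3r² − 5rk + 2r + 12k² + 6k.
The cofactor groups again: 2x² − xr + 10xk + 2x − 3r² − 5rk + 2r + 12k² + 6k = 2x(x + r + 3k) + (−3r + 4k + 2)(x + r + 3k); both groups contain (x + r + 3k), giving (2x − 3r + 4k + 2)(x + r + 3k).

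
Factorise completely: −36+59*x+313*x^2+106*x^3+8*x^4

(2*x+1)*(4*x−1)*(x+4)*(x+9)

Testing divisors of the constant over divisors of the leading coefficient, x = 1/4 is a root, so (4*x−1) is a factor; dividing leaves 2*x^3+27*x^2+85*x+36.
Continuing, x = −9 is a root, giving the factor (x+9) and quotient 2*x^2+9*x+4.
The remaining quadratic factors as (2*x+1)(x+4).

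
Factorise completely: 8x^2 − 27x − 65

(8x + 13)(x − 5)

Need a pair with product 8·(−65) = −520 and sum −27: that's −40 and 13.
Split the middle term: 8x^2 − 40x + 13x − 65 = 8x(x − 5) + 13(x − 5).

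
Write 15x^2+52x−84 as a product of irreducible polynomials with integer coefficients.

Need a pair with product 15·(−84) = −1260 and sum 52: that's 70 and −18.
Split the middle term: 15x^2+70x − 18x−84 = 5x(3x+14) − 6(3x+14).

(3x+14)(5x−6)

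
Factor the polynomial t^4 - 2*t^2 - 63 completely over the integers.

(t + 3)*(t - 3)*(t^2 + 7)

Substitute u = t^2 to get a quadratic in u, then factor.
t^2 + 7 is irreducible over ℤ (always positive, so no real roots).
t^2 - 9 is a difference of squares.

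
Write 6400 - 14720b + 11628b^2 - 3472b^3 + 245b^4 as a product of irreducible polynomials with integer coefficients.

(5b - 8)(7b - 10)(7b - 8)(b - 10)

Trying the rational-root candidates, b = 10 is a root, giving the factor (b - 10) and quotient 245b^3 - 1022b^2 + 1408b - 640.
Then b = 10/7 is a root, so (7b - 10) is a factor; dividing leaves 35b^2 - 96b + 64.
The remaining quadratic factors as (7b - 8)(5b - 8).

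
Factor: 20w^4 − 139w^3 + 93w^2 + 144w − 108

(4w − 3)(5w − 6)(w + 1)(w − 6)

Among the possible rational roots, w = −1 is a root, so (w + 1) is a factor; dividing leaves 20w^3 − 159w^2 + 252w − 108.
Then w = 6 is a root, giving the factor (w − 6) and quotient 20w^2 − 39w + 18.
The remaining quadratic factors as (5w − 6)(4w − 3).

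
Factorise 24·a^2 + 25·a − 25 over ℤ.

(3·a + 5)·(8·a − 5)

Need a pair with product 24·(−25) = −600 and sum 25: that's 40 and −15.
Split the middle term: 24·a^2 + 40·a − 15·a − 25 = 8·a·(3·a + 5) − 5·(3·a + 5).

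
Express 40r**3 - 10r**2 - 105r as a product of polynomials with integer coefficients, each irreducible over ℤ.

5r(2r + 3)(4r - 7)

Pull out the common factor 5r, then factor the remaining trinomial.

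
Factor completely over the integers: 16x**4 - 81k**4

(2x - 3k)(2x + 3k)(4x**2 + 9k**2)

Difference of squares twice: with A = 2x and B = 3k, A⁴ − B⁴ = (A² − B²)(A² + B²), and A² − B² factors again.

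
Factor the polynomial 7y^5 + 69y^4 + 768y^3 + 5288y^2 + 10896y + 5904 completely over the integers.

By the rational root theorem, y = −2 is a root, so (y + 2) divides it; the quotient is 7y^4 + 55y^3 + 658y^2 + 3972y + 2952.
Continuing, y = −6/7 is a root, so (7y + 6) is a factor; dividing leaves y^3 + 7y^2 + 88y + 492.
Continuing, y = −6 is a root, giving the factor (y + 6) and quotient y^2 + y + 82.
The quadratic y^2 + y + 82 has discriminant −327 < 0 and is irreducible over ℤ.

(7y + 6)(y + 2)(y + 6)(y^2 + y + 82)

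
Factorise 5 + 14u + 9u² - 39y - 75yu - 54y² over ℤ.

Group: -6y(9y - u - 1) + (-9u - 5)(9y - u - 1); both groups contain (9y - u - 1).

-(9y - u - 1)(6y + 9u + 5)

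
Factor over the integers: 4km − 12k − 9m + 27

Group as (4km − 12k) + (−9m + 27) = 4k(m − 3) − 9(m − 3).
Both groups share the factor (m − 3).

(4k − 9)(m − 3)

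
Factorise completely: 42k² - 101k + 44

Need a pair with product 42·44 = 1848 and sum -101: that's -77 and -24.
Split the middle term: 42k² - 77k - 24k + 44 = 7k(6k - 11) - 4(6k - 11).

(6k - 11)(7k - 4)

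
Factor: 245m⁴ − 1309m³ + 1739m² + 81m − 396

(5m − 11)(7m + 3)(7m − 4)(m − 3)

Among the possible rational roots, m = 3 is a root, so (m − 3) divides it; the quotient is 245m³ − 574m² + 17m + 132.
Then m = 4/7 is a root, so (7m − 4) divides it; the quotient is 35m² − 62m − 33.
The remaining quadratic factors as (5m − 11)(7m + 3).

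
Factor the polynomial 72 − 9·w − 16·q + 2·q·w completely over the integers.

Group as (2·q·w − 16·q) + (−9·w + 72) = 2·q·(w − 8) − 9·(w − 8).
Both groups share the factor (w − 8).

(2·q − 9)·(w − 8)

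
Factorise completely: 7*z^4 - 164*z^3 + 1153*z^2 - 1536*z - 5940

(7*z + 11)*(z - 10)*(z - 6)*(z - 9)

Trying the rational-root candidates, z = -11/7 is a root, so (7*z + 11) divides it; the quotient is z^3 - 25*z^2 + 204*z - 540.
Continuing, z = 6 is a root, giving the factor (z - 6) and quotient z^2 - 19*z + 90.
The remaining quadratic factors as (z - 9)(z - 10).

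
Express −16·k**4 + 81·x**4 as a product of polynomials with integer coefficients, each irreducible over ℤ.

(3·x − 2·k)·(3·x + 2·k)·(9·x**2 + 4·k**2)

Write as (9·x**2)² − (4·k**2)², then factor 9·x**2 − 4·k**2 once more.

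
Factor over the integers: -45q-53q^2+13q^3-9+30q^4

Trying the rational-root candidates, q = -1/3 is a root, so (3q+1) is a factor; dividing leaves 10q^3+q^2-18q-9.
Next, q = -3/5 is a root, so (5q+3) divides it; the quotient is 2q^2-q-3.
The remaining quadratic factors as (q+1)(2q-3).

(2q-3)(3q+1)(5q+3)(q+1)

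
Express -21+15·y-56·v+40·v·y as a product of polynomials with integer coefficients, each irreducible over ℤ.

(5·y-7)·(8·v+3)

Group as (40·v·y-56·v) + (15·y-21) = 8·v·(5·y-7) + 3·(5·y-7).
Both groups share the factor (5·y-7).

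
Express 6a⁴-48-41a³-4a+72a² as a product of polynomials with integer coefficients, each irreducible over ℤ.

(2a-3)(3a+2)(a-2)(a-4)

Testing divisors of the constant over divisors of the leading coefficient, a = -2/3 is a root, giving the factor (3a+2) and quotient 2a³-15a²+34a-24.
Next, a = 4 is a root, so (a-4) is a factor; dividing leaves 2a²-7a+6.
The remaining quadratic factors as (a-2)(2a-3).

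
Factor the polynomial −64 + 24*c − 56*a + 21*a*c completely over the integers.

Group as (21*a*c − 56*a) + (24*c − 64) = 7*a*(3*c − 8) + 8*(3*c − 8).
Both groups share the factor (3*c − 8).

(3*c − 8)*(7*a + 8)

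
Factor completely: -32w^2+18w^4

2w^2(3w+4)(3w-4)

Every term has a factor of 2w^2. Then 9w^2-16 = (3w)² − (4)².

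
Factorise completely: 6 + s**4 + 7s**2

(s**2 + 1)(s**2 + 6)

Substitute u = s**2 to get a quadratic in u, then factor.
s**2 + 6 is irreducible over ℤ (always positive, so no real roots).
s**2 + 1 is irreducible over ℤ (sum of squares).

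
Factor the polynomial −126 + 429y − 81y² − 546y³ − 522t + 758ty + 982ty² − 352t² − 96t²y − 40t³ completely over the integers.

Group: 2t(−20t² + 82ty − 36t − 42y² + 39y − 9) + (13y + 14)(−20t² + 82ty − 36t − 42y² + 39y − 9); both groups contain (−20t² + 82ty − 36t − 42y² + 39y − 9), so (2t + 13y + 14) is a factor with cofactor −20t² + 82ty − 36t − 42y² + 39y − 9.
The cofactor groups again: −20t² + 82ty − 36t − 42y² + 39y − 9 = −2t(10t − 6y + 3) + (7y − 3)(10t − 6y + 3); both groups contain (10t − 6y + 3), giving −(2t − 7y + 3)(10t − 6y + 3).

−(10t − 6y + 3)(2t + 13y + 14)(2t − 7y + 3)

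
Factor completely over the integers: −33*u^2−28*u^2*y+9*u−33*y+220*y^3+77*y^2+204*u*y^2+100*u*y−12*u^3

Group: u*(−12*u^2+32*u*y+3*u+44*y^2−11*y) + (5*y+3)*(−12*u^2+32*u*y+3*u+44*y^2−11*y); both groups contain (−12*u^2+32*u*y+3*u+44*y^2−11*y), so (u+5*y+3) is a factor with cofactor −12*u^2+32*u*y+3*u+44*y^2−11*y.
The cofactor groups again: −12*u^2+32*u*y+3*u+44*y^2−11*y = −4*u*(3*u−11*y) + (−4*y+1)*(3*u−11*y); both groups contain (3*u−11*y), giving −(4*u+4*y−1)*(3*u−11*y).

−(3*u−11*y)*(4*u+4*y−1)*(u+5*y+3)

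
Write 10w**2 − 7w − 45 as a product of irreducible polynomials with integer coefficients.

(2w − 5)(5w + 9)

Need a pair with product 10·(−45) = −450 and sum −7: that's −25 and 18.
Split the middle term: 10w**2 − 25w + 18w − 45 = 5w(2w − 5) + 9(2w − 5).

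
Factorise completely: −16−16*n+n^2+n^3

By the rational root theorem, n = −1 is a root, so (n+1) is a factor; dividing leaves n^2−16.
The remaining quadratic factors as (n+4)(n−4).

(n+1)*(n+4)*(n−4)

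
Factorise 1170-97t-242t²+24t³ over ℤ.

(4t-9)(6t+13)(t-10)

Among the possible rational roots, t = 9/4 is a root, so (4t-9) is a factor; dividing leaves 6t²-47t-130.
The remaining quadratic factors as (t-10)(6t+13).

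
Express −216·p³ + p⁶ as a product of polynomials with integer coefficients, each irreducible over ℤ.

p³·(p − 6)·(p² + 6·p + 36)

Pull out the common factor p³, leaving p³ − 216.
Recognize a difference of cubes with the parts p and 6.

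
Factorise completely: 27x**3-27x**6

-27x**3(x-1)(x**2+x+1)

Every term has a factor of 27x**3; factoring it out leaves -x**3+1.
Recognize a difference of cubes with the parts 1 and x.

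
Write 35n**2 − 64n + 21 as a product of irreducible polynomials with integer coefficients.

(5n − 7)(7n − 3)

Need a pair with product 35·21 = 735 and sum −64: that's −15 and −49.
Split the middle term: 35n**2 − 15n − 49n + 21 = 5n(7n − 3) − 7(7n − 3).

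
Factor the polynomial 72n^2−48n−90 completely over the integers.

6(2n−3)(6n+5)

Pull out the common factor 6, then factor the remaining trinomial.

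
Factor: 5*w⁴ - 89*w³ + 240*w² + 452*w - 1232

(5*w + 11)*(w - 14)*(w - 2)*(w - 4)

Testing divisors of the constant over divisors of the leading coefficient, w = 14 is a root, giving the factor (w - 14) and quotient 5*w³ - 19*w² - 26*w + 88.
Then w = 4 is a root, giving the factor (w - 4) and quotient 5*w² + w - 22.
The remaining quadratic factors as (w - 2)(5*w + 11).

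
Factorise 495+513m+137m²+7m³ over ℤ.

Among the possible rational roots, m = -3 is a root, so (m+3) divides it; the quotient is 7m²+116m+165.
The remaining quadratic factors as (m+15)(7m+11).

(7m+11)(m+15)(m+3)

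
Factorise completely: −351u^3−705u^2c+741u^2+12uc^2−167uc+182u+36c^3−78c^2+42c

Group: 13u(−27u^2−48uc+57u+12c^2−26c+14) + 3c(−27u^2−48uc+57u+12c^2−26c+14); both groups contain (−27u^2−48uc+57u+12c^2−26c+14), so (13u+3c) is a factor with cofactor −27u^2−48uc+57u+12c^2−26c+14.
The cofactor groups again: −27u^2−48uc+57u+12c^2−26c+14 = −9u(3u+6c−7) + (2c−2)(3u+6c−7); both groups contain (3u+6c−7), giving −(9u−2c+2)(3u+6c−7).

−(9u−2c+2)(13u+3c)(3u+6c−7)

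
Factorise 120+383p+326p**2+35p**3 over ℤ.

Trying the rational-root candidates, p = -3/5 is a root, so (5p+3) divides it; the quotient is 7p**2+61p+40.
The remaining quadratic factors as (7p+5)(p+8).

(5p+3)(7p+5)(p+8)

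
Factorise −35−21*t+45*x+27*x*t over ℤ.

Group as (27*x*t+45*x) + (−21*t−35) = 9*x*(3*t+5) − 7*(3*t+5).
Both groups share the factor (3*t+5).

(3*t+5)*(9*x−7)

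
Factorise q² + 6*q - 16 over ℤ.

Two integers with product -16 and sum 6 are -2 and 8.

(q + 8)*(q - 2)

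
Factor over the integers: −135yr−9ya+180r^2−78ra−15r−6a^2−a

Group: −9y(15r+a) + (12r−6a−1)(15r+a); both groups contain (15r+a).

−(9y−12r+6a+1)(15r+a)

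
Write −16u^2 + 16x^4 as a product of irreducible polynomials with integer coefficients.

−16(u + x^2)(u − x^2)

Pull out the common factor 16, leaving −u^2 + x^4.
Recognize a difference of squares with the parts x^2 and u.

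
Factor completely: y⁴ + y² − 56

Substitute u = y² to get a quadratic in u, then factor.
y² − 7 is irreducible over ℤ (7 is not a perfect square).
y² + 8 is irreducible over ℤ (always positive, so no real roots).

(y² + 8)*(y² − 7)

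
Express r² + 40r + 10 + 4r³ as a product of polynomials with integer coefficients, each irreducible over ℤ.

(4r + 1)(r² + 10)

Group as (4r³ + 40r) + (r² + 10) = 4r(r² + 10) + (r² + 10).
Both groups share the factor (r² + 10).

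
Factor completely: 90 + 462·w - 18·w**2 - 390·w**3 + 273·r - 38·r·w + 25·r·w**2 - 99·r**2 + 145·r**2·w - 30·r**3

Group: 3·r·(-10·r**2 + 5·r·w + 17·r + 30·w**2 + 36·w + 6) + (-13·w + 15)·(-10·r**2 + 5·r·w + 17·r + 30·w**2 + 36·w + 6); both groups contain (-10·r**2 + 5·r·w + 17·r + 30·w**2 + 36·w + 6), so (3·r - 13·w + 15) is a factor with cofactor -10·r**2 + 5·r·w + 17·r + 30·w**2 + 36·w + 6.
The cofactor groups again: -10·r**2 + 5·r·w + 17·r + 30·w**2 + 36·w + 6 = -r·(10·r + 15·w + 3) + (2·w + 2)·(10·r + 15·w + 3); both groups contain (10·r + 15·w + 3), giving -(r - 2·w - 2)·(10·r + 15·w + 3).

-(10·r + 15·w + 3)·(3·r - 13·w + 15)·(r - 2·w - 2)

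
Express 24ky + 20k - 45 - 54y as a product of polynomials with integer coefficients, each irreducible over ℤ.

(4k - 9)(6y + 5)

Group as (24ky + 20k) + (-54y - 45) = 4k(6y + 5) - 9(6y + 5).
Both groups share the factor (6y + 5).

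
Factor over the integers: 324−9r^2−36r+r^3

(r+6)(r−6)(r−9)

Trying the rational-root candidates, r = 9 is a root, so (r−9) is a factor; dividing leaves r^2−36.
The remaining quadratic factors as (r+6)(r−6).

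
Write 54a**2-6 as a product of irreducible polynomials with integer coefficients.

6(3a+1)(3a-1)

Pull out the common factor 6; 9a**2-1 is a difference of squares.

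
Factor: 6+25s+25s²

(5s+2)(5s+3)

Need a pair with product 25·6 = 150 and sum 25: that's 10 and 15.
Split the middle term: 25s²+10s + 15s+6 = 5s(5s+2) + 3(5s+2).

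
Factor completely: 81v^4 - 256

Write as (9v^2)² − (16)², then factor 9v^2 - 16 once more.

(3v + 4)(3v - 4)(9v^2 + 16)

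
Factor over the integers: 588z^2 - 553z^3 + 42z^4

7z^2(6z - 7)(z - 12)

Pull out the common factor 7z^2, then factor the remaining trinomial.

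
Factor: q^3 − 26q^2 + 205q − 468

Trying the rational-root candidates, q = 4 is a root, so (q − 4) is a factor; dividing leaves q^2 − 22q + 117.
The remaining quadratic factors as (q − 13)(q − 9).

(q − 13)(q − 4)(q − 9)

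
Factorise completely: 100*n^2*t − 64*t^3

4*t*(5*n + 4*t)*(5*n − 4*t)

Every term has a factor of 4*t. Then 25*n^2 − 16*t^2 = (5*n)² − (4*t)².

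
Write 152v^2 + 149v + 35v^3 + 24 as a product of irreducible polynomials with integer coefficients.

Testing divisors of the constant over divisors of the leading coefficient, v = -8/7 is a root, so (7v + 8) is a factor; dividing leaves 5v^2 + 16v + 3.
The remaining quadratic factors as (5v + 1)(v + 3).

(5v + 1)(7v + 8)(v + 3)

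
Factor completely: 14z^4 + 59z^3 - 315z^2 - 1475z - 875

Trying the rational-root candidates, z = 5 is a root, so (z - 5) is a factor; dividing leaves 14z^3 + 129z^2 + 330z + 175.
Next, z = -5/7 is a root, so (7z + 5) is a factor; dividing leaves 2z^2 + 17z + 35.
The remaining quadratic factors as (z + 5)(2z + 7).

(2z + 7)(7z + 5)(z + 5)(z - 5)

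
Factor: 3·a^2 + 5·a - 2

Need a pair with product 3·(-2) = -6 and sum 5: that's 6 and -1.
Split the middle term: 3·a^2 + 6·a - a - 2 = 3·a·(a + 2) - (a + 2).

(3·a - 1)·(a + 2)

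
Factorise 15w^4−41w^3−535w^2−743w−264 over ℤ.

Testing divisors of the constant over divisors of the leading coefficient, w = −3/5 is a root, giving the factor (5w+3) and quotient 3w^3−10w^2−101w−88.
Next, w = −11/3 is a root, so (3w+11) divides it; the quotient is w^2−7w−8.
The remaining quadratic factors as (w+1)(w−8).

(3w+11)(5w+3)(w+1)(w−8)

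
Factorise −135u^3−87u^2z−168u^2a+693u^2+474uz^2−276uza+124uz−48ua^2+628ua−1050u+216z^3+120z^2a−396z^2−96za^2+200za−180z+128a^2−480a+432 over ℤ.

Group: 3u(−45u^2+61uz−56ua+111u+36z^2+20za−18z−16a^2+60a−54) + (6z−8)(−45u^2+61uz−56ua+111u+36z^2+20za−18z−16a^2+60a−54); both groups contain (−45u^2+61uz−56ua+111u+36z^2+20za−18z−16a^2+60a−54), so (3u+6z−8) is a factor with cofactor −45u^2+61uz−56ua+111u+36z^2+20za−18z−16a^2+60a−54.
The cofactor groups again: −45u^2+61uz−56ua+111u+36z^2+20za−18z−16a^2+60a−54 = −5u(9u+4z+4a−6) + (9z−4a+9)(9u+4z+4a−6); both groups contain (9u+4z+4a−6), giving −(5u−9z+4a−9)(9u+4z+4a−6).

−(3u+6z−8)(5u−9z+4a−9)(9u+4z+4a−6)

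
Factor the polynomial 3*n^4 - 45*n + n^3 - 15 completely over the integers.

Group as (3*n^4 - 45*n) + (n^3 - 15) = 3*n*(n^3 - 15) + (n^3 - 15).
Both groups share the factor (n^3 - 15).

(3*n + 1)*(n^3 - 15)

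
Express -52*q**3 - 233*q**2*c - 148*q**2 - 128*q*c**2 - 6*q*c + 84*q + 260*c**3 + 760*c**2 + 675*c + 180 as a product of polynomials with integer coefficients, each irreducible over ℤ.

-(13*q - 10*c - 15)*(4*q + 13*c + 12)*(q + 2*c + 1)

Group: 4*q*(-13*q**2 - 16*q*c + 2*q + 20*c**2 + 40*c + 15) + (13*c + 12)*(-13*q**2 - 16*q*c + 2*q + 20*c**2 + 40*c + 15); both groups contain (-13*q**2 - 16*q*c + 2*q + 20*c**2 + 40*c + 15), so (4*q + 13*c + 12) is a factor with cofactor -13*q**2 - 16*q*c + 2*q + 20*c**2 + 40*c + 15.
The cofactor groups again: -13*q**2 - 16*q*c + 2*q + 20*c**2 + 40*c + 15 = -13*q*(q + 2*c + 1) + (10*c + 15)*(q + 2*c + 1); both groups contain (q + 2*c + 1), giving -(13*q - 10*c - 15)*(q + 2*c + 1).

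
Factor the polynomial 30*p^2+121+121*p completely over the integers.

Need a pair with product 30·121 = 3630 and sum 121: that's 66 and 55.
Split the middle term: 30*p^2+66*p + 55*p+121 = 6*p*(5*p+11) + 11*(5*p+11).

(5*p+11)*(6*p+11)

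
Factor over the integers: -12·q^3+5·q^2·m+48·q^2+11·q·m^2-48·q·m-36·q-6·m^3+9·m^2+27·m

-(3·q-2·m-3)·(4·q-3·m)·(q+m-3)

Group: 3·q·(-4·q^2-q·m+12·q+3·m^2-9·m) + (-2·m-3)·(-4·q^2-q·m+12·q+3·m^2-9·m); both groups contain (-4·q^2-q·m+12·q+3·m^2-9·m), so (3·q-2·m-3) is a factor with cofactor -4·q^2-q·m+12·q+3·m^2-9·m.
The cofactor groups again: -4·q^2-q·m+12·q+3·m^2-9·m = -q·(4·q-3·m) + (-m+3)·(4·q-3·m); both groups contain (4·q-3·m), giving -(q+m-3)·(4·q-3·m).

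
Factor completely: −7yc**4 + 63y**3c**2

Factor out 7yc**2, leaving 9y**2 − c**2, which is a difference of two squares.

7c**2y(3y − c)(3y + c)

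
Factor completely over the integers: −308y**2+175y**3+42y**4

7y**2(2y+11)(3y−4)

Pull out the common factor 7y**2, then factor the remaining trinomial.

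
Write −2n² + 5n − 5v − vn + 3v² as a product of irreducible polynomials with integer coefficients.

(v − n)(3v + 2n − 5)

Group: 3v(v − n) + (2n − 5)(v − n); both groups contain (v − n).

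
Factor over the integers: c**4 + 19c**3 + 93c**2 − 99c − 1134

(c + 6)(c + 7)(c + 9)(c − 3)

Among the possible rational roots, c = −7 is a root, so (c + 7) is a factor; dividing leaves c**3 + 12c**2 + 9c − 162.
Then c = −6 is a root, giving the factor (c + 6) and quotient c**2 + 6c − 27.
The remaining quadratic factors as (c + 9)(c − 3).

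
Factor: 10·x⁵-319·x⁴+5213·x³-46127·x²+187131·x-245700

By the rational root theorem, x = 9 is a root, so (x-9) divides it; the quotient is 10·x⁴-229·x³+3152·x²-17759·x+27300.
Next, x = 13/2 is a root, so (2·x-13) is a factor; dividing leaves 5·x³-82·x²+1043·x-2100.
Continuing, x = 12/5 is a root, so (5·x-12) is a factor; dividing leaves x²-14·x+175.
The quadratic x²-14·x+175 has discriminant -504 < 0 and is irreducible over ℤ.

(2·x-13)·(5·x-12)·(x-9)·(x²-14·x+175)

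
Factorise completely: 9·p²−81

9·(p+3)·(p−3)

Every term has a factor of 9. Then p²−9 = (p)² − (3)².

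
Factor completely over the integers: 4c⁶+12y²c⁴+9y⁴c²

c²(3y²+2c²)²

Factor out c² first: what remains is 9y⁴+12y²c²+4c⁴.
Recognize a perfect-square trinomial with the parts 3y² and 2c².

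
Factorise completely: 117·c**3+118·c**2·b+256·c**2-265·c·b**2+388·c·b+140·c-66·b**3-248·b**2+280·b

Group: 9·c·(13·c**2+29·c·b+14·c+6·b**2+28·b) + (-11·b+10)·(13·c**2+29·c·b+14·c+6·b**2+28·b); both groups contain (13·c**2+29·c·b+14·c+6·b**2+28·b), so (9·c-11·b+10) is a factor with cofactor 13·c**2+29·c·b+14·c+6·b**2+28·b.
The cofactor groups again: 13·c**2+29·c·b+14·c+6·b**2+28·b = 13·c·(c+2·b) + (3·b+14)·(c+2·b); both groups contain (c+2·b), giving (13·c+3·b+14)·(c+2·b).

(9·c-11·b+10)·(c+2·b)·(13·c+3·b+14)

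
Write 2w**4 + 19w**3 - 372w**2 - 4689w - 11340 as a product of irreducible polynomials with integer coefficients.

By the rational root theorem, w = -7/2 is a root, so (2w + 7) divides it; the quotient is w**3 + 6w**2 - 207w - 1620.
Then w = -12 is a root, giving the factor (w + 12) and quotient w**2 - 6w - 135.
The remaining quadratic factors as (w + 9)(w - 15).

(2w + 7)(w + 12)(w + 9)(w - 15)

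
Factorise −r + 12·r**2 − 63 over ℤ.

Need a pair with product 12·(−63) = −756 and sum −1: that's 27 and −28.
Split the middle term: 12·r**2 + 27·r − 28·r − 63 = 3·r·(4·r + 9) − 7·(4·r + 9).

(3·r − 7)·(4·r + 9)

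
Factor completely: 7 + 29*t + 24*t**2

(3*t + 1)*(8*t + 7)

Need a pair with product 24·7 = 168 and sum 29: that's 21 and 8.
Split the middle term: 24*t**2 + 21*t + 8*t + 7 = 3*t*(8*t + 7) + (8*t + 7).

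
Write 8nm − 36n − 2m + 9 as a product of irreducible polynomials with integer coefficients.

(2m − 9)(4n − 1)

Group as (8nm − 36n) + (−2m + 9) = 4n(2m − 9) − (2m − 9).
Both groups share the factor (2m − 9).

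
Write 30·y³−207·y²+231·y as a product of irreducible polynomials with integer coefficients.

Pull out the common factor 3·y, then factor the remaining trinomial.

3·y·(2·y−11)·(5·y−7)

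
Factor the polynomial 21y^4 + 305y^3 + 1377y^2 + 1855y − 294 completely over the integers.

By the rational root theorem, y = −7 is a root, giving the factor (y + 7) and quotient 21y^3 + 158y^2 + 271y − 42.
Next, y = −14/3 is a root, giving the factor (3y + 14) and quotient 7y^2 + 20y − 3.
The remaining quadratic factors as (7y − 1)(y + 3).

(3y + 14)(7y − 1)(y + 3)(y + 7)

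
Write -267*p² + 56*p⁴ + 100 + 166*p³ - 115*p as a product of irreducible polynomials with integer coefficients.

By the rational root theorem, p = -5/7 is a root, so (7*p + 5) is a factor; dividing leaves 8*p³ + 18*p² - 51*p + 20.
Continuing, p = 1/2 is a root, giving the factor (2*p - 1) and quotient 4*p² + 11*p - 20.
The remaining quadratic factors as (4*p - 5)(p + 4).

(2*p - 1)*(4*p - 5)*(7*p + 5)*(p + 4)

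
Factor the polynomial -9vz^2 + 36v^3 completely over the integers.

9v(2v + z)(2v - z)

Factor out 9v, leaving 4v^2 - z^2, which is a difference of two squares.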